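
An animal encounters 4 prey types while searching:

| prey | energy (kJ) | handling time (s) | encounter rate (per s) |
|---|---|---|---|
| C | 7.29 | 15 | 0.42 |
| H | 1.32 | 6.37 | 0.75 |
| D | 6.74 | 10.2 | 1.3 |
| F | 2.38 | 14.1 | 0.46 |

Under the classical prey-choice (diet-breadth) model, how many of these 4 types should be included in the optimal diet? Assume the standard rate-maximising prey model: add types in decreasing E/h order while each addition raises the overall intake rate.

1

E/h in descending order: D 0.661, C 0.486, H 0.207, F 0.169 kJ/s. The optimal diet is the largest prefix of this list for which every included type satisfies E_i/h_i > R on the types above it.
Rate on top 1: 0.6144. C: 0.486 < 0.6144 → exclude; stop.
Optimal diet: D — 1 of 4 types.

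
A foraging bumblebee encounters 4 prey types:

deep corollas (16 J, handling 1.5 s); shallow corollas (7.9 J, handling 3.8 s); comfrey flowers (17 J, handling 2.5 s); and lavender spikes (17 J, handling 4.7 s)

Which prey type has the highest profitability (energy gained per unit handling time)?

Profitability E/h (J/s): deep corollas = 16/1.5 = 10.7, shallow corollas = 7.9/3.8 = 2.08, comfrey flowers = 17/2.5 = 6.8, lavender spikes = 17/4.7 = 3.62.
Ranked: deep corollas > comfrey flowers > lavender spikes > shallow corollas.

deep corollas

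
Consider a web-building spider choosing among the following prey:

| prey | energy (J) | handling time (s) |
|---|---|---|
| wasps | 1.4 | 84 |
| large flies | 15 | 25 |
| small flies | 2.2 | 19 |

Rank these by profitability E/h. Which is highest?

In descending order of E/h:
large flies: 15/25 = 0.6 J/s
small flies: 2.2/19 = 0.116 J/s
wasps: 1.4/84 = 0.0167 J/s

large flies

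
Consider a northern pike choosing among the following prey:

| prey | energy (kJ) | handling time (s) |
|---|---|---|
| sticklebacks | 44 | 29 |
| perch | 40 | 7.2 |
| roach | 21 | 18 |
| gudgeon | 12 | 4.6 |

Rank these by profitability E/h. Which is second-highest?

In descending order of E/h:
perch: 40/7.2 = 5.56 kJ/s
gudgeon: 12/4.6 = 2.61 kJ/s
sticklebacks: 44/29 = 1.52 kJ/s
roach: 21/18 = 1.17 kJ/s

gudgeon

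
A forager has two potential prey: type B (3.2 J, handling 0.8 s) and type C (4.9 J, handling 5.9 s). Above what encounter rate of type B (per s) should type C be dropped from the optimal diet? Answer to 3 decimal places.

0.328 per s

Drop type C once their profitability E₂/h₂ falls below the rate achievable on type B alone: E₂/h₂ = λE₁/(1 + λh₁).
Solve for λ: λE₁h₂ = E₂(1 + λh₁) → λ(E₁h₂ − E₂h₁) = E₂ → λ = E₂/(E₁h₂ − E₂h₁).
λ = 4.9/(3.2×5.9 − 4.9×0.8) = 4.9/14.96 = 0.3275 per s.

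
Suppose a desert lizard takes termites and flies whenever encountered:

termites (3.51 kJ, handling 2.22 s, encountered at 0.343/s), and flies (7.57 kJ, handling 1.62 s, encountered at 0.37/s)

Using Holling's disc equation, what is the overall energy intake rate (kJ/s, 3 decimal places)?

R = (0.343×3.51 + 0.37×7.57) / (1 + 0.343×2.22 + 0.37×1.62) = 4.005/2.361 = 1.696 kJ/s.

1.696 kJ/s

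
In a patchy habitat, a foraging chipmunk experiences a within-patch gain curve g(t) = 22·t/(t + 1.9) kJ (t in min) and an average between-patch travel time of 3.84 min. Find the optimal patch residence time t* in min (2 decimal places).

Maximise g(t)/(T+t): set derivative to zero → g'(t)(T+t) = g(t).
g'(t) = 22·1.9/(t + 1.9)². Setting 22·1.9/(t+1.9)² = 22t/[(t+1.9)(3.84+t)] gives 1.9(3.84+t) = t(t+1.9), so t² = 1.9×3.84 = 7.296.
t* = √7.296 = 2.701 min.

2.70 min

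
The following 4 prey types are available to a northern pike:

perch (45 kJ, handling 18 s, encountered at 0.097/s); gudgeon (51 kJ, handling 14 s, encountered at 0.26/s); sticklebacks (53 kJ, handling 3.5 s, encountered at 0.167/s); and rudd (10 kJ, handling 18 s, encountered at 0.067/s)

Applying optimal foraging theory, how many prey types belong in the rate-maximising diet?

1

E/h in descending order: sticklebacks 15.1, gudgeon 3.64, perch 2.5, rudd 0.556 kJ/s. The optimal diet is the largest prefix of this list for which every included type satisfies E_i/h_i > R on the types above it.
Rate on top 1: 5.586. gudgeon: 3.64 < 5.586 → exclude; stop.
Optimal diet: sticklebacks — 1 of 4 types.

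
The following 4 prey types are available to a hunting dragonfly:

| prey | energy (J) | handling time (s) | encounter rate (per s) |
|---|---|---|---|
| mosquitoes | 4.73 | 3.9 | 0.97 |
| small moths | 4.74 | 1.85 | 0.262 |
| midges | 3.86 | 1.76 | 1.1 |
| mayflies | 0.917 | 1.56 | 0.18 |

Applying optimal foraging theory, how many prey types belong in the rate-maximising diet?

2

Rank by E/h (J/s): small moths 2.56, midges 2.19, mosquitoes 1.21, mayflies 0.588. Include each in turn until the next type's E/h falls below the running intake rate.
Rate on top 1: 0.8365. midges: 2.19 > 0.8365 → include.
Rate on top 2: 1.604. mosquitoes: 1.21 < 1.604 → exclude; stop.
Optimal diet: small moths, midges — 2 of 4 types.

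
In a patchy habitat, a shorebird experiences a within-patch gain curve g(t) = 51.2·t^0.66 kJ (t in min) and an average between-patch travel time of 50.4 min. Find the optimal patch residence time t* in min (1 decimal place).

97.8 min

By the marginal value theorem, leave when the instantaneous gain rate g'(t) equals the habitat-wide average g(t)/(T + t).
g'(t) = 0.66·51.2·t^-0.34. Setting 0.66·51.2·t^-0.34 = 51.2·t^0.66/(50.4+t) gives 0.66(50.4+t) = t, so 0.34·t = 0.66×50.4.
t* = 0.66×50.4/0.34 = 97.84 min.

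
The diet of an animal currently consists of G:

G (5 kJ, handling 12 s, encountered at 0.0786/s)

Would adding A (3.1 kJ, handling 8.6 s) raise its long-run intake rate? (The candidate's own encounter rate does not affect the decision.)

Intake rate on the current diet: R = (0.0786×5) / (1 + 0.0786×12) = 0.393/1.943 = 0.2022 kJ/s.
A: E/h = 3.1/8.6 = 0.3605 kJ/s.
0.3605 > 0.2022, so adding A raises the average — include it.

Yes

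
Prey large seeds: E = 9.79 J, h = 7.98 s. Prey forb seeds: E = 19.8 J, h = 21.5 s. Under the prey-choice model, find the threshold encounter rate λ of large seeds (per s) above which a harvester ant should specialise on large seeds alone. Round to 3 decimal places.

0.377 per s

The zero-one rule: include forb seeds iff E₂/h₂ > λE₁/(1+λh₁). Equality gives the switch point.
λE₁h₂ = E₂ + λE₂h₁ ⇒ λ = E₂/(E₁h₂ − E₂h₁) = 19.8/(210.5 − 158) = 0.3773 per s.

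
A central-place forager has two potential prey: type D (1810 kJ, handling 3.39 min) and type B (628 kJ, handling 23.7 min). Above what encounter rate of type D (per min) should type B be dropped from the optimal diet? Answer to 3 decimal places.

0.015 per min

At the threshold, the rate on type D alone equals the profitability of type B: λ·1810/(1 + λ·3.39) = 628/23.7 = 26.5.
Rearranging, λ(1810 − 26.5×3.39) = 26.5, so λ = 26.5/1720 = 0.0154 per min.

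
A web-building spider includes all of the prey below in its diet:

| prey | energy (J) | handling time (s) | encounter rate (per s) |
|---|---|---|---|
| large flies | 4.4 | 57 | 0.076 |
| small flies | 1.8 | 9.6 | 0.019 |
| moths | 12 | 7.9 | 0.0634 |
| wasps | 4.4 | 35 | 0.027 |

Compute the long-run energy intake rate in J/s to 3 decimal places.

R = Σλ_iE_i / (1 + Σλ_ih_i)
Numerator: 0.076×4.4 + 0.019×1.8 + 0.0634×12 + 0.027×4.4 = 1.248
Denominator: 1 + 0.076×57 + 0.019×9.6 + 0.0634×7.9 + 0.027×35 = 6.96
R = 1.248/6.96 = 0.1793 J/s

0.179 J/s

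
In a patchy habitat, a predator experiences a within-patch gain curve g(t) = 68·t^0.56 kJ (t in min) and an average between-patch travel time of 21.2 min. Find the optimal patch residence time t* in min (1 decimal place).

By the marginal value theorem, leave when the instantaneous gain rate g'(t) equals the habitat-wide average g(t)/(T + t).
g'(t) = 0.56·68·t^-0.44. Setting 0.56·68·t^-0.44 = 68·t^0.56/(21.2+t) gives 0.56(21.2+t) = t, so 0.44·t = 0.56×21.2.
t* = 0.56×21.2/0.44 = 26.98 min.

27.0 min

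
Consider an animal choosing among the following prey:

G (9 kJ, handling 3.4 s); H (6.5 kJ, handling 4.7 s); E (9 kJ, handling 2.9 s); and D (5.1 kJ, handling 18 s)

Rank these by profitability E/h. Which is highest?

Profitability E/h (kJ/s): G = 9/3.4 = 2.65, H = 6.5/4.7 = 1.38, E = 9/2.9 = 3.1, D = 5.1/18 = 0.283.
Ranked: E > G > H > D.

E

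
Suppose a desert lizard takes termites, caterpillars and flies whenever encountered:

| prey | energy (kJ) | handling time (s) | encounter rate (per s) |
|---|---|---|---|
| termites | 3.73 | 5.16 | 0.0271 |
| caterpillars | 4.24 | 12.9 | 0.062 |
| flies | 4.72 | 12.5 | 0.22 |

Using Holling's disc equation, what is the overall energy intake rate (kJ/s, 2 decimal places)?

0.30 kJ/s

Energy encountered per unit search time: 0.0271×3.73 + 0.062×4.24 + 0.22×4.72 = 1.402 kJ/s.
Handling time per unit search time: 0.0271×5.16 + 0.062×12.9 + 0.22×12.5 = 3.69.
Rate = 1.402/(1 + 3.69) = 0.299 kJ/s.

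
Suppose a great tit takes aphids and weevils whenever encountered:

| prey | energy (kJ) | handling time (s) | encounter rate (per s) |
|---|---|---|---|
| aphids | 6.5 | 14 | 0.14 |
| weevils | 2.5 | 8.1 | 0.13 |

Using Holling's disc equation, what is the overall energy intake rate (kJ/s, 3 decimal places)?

0.308 kJ/s

R = (0.14×6.5 + 0.13×2.5) / (1 + 0.14×14 + 0.13×8.1) = 1.235/4.013 = 0.3077 kJ/s.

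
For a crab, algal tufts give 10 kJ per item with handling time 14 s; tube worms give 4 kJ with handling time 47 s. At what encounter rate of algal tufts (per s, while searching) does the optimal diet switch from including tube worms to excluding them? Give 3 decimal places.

Drop tube worms once their profitability E₂/h₂ falls below the rate achievable on algal tufts alone: E₂/h₂ = λE₁/(1 + λh₁).
Solve for λ: λE₁h₂ = E₂(1 + λh₁) → λ(E₁h₂ − E₂h₁) = E₂ → λ = E₂/(E₁h₂ − E₂h₁).
λ = 4/(10×47 − 4×14) = 4/414 = 0.009662 per s.

0.010 per s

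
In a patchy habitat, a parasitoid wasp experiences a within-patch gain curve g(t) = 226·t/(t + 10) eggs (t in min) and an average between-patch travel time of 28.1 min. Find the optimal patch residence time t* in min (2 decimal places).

Optimal t* satisfies g'(t*) = g(t*)/(T + t*).
g'(t) = 226·10/(t + 10)². Setting 226·10/(t+10)² = 226t/[(t+10)(28.1+t)] gives 10(28.1+t) = t(t+10), so t² = 10×28.1 = 281.
t* = √281 = 16.76 min.

16.76 min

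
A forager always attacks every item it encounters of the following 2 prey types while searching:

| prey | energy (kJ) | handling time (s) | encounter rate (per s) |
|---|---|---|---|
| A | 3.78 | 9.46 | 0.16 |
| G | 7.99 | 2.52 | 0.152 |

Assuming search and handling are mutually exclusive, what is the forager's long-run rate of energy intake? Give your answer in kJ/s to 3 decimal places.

0.628 kJ/s

R = Σλ_iE_i / (1 + Σλ_ih_i)
Numerator: 0.16×3.78 + 0.152×7.99 = 1.819
Denominator: 1 + 0.16×9.46 + 0.152×2.52 = 2.897
R = 1.819/2.897 = 0.6281 kJ/s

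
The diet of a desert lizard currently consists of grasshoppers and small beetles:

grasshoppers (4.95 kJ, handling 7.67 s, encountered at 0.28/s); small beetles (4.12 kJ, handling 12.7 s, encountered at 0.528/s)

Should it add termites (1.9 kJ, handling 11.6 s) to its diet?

No

Current rate: (0.28×4.95 + 0.528×4.12)/(1 + 0.28×7.67 + 0.528×12.7) = 0.3614 kJ/s.
termites: E/h = 1.9/11.6 = 0.1638 kJ/s.
Since 0.1638 < R, time spent handling termites is better spent searching.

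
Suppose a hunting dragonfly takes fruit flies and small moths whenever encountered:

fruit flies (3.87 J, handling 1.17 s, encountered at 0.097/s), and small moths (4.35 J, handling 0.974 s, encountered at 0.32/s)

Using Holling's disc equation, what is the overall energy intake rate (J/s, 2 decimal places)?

Energy encountered per unit search time: 0.097×3.87 + 0.32×4.35 = 1.767 J/s.
Handling time per unit search time: 0.097×1.17 + 0.32×0.974 = 0.4252.
Rate = 1.767/(1 + 0.4252) = 1.24 J/s.

1.24 J/s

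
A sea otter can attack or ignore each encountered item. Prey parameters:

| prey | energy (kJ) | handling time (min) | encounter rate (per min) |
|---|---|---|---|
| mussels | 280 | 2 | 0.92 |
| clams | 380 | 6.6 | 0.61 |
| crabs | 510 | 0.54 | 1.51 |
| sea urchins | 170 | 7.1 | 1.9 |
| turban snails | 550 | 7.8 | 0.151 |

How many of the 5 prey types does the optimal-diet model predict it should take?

E/h in descending order: crabs 944, mussels 140, turban snails 70.5, clams 57.6, sea urchins 23.9 kJ/min. The optimal diet is the largest prefix of this list for which every included type satisfies E_i/h_i > R on the types above it.
Rate on top 1: 424.2. mussels: 140 < 424.2 → exclude; stop.
Optimal diet: crabs — 1 of 5 types.

1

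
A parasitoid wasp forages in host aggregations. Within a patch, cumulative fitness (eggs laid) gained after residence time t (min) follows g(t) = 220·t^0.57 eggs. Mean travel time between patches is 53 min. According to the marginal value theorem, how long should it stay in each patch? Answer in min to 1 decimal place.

70.3 min

Optimal t* satisfies g'(t*) = g(t*)/(T + t*).
g'(t) = 0.57·220·t^-0.43. Setting 0.57·220·t^-0.43 = 220·t^0.57/(53+t) gives 0.57(53+t) = t, so 0.43·t = 0.57×53.
t* = 0.57×53/0.43 = 70.26 min.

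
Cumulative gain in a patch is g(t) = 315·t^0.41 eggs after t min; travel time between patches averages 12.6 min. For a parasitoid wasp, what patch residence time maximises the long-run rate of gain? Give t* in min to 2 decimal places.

8.76 min

By the marginal value theorem, leave when the instantaneous gain rate g'(t) equals the habitat-wide average g(t)/(T + t).
g'(t) = 0.41·315·t^-0.59. Setting 0.41·315·t^-0.59 = 315·t^0.41/(12.6+t) gives 0.41(12.6+t) = t, so 0.59·t = 0.41×12.6.
t* = 0.41×12.6/0.59 = 8.756 min.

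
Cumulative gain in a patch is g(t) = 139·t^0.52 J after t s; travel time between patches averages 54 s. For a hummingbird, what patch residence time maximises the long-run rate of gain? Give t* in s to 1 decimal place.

By the marginal value theorem, leave when the instantaneous gain rate g'(t) equals the habitat-wide average g(t)/(T + t).
g'(t) = 0.52·139·t^-0.48. Setting 0.52·139·t^-0.48 = 139·t^0.52/(54+t) gives 0.52(54+t) = t, so 0.48·t = 0.52×54.
t* = 0.52×54/0.48 = 58.5 s.

58.5 s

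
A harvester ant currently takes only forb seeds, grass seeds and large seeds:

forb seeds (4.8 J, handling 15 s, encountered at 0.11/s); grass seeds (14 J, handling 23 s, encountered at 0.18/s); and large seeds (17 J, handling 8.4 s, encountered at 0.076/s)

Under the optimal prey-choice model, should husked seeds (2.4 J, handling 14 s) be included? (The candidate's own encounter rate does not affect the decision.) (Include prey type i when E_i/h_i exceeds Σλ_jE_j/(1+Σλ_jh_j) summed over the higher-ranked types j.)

No

Intake rate on the current diet: R = (0.11×4.8 + 0.18×14 + 0.076×17) / (1 + 0.11×15 + 0.18×23 + 0.076×8.4) = 4.34/7.428 = 0.5842 J/s.
husked seeds: E/h = 2.4/14 = 0.1714 J/s.
Since 0.1714 < R, time spent handling husked seeds is better spent searching.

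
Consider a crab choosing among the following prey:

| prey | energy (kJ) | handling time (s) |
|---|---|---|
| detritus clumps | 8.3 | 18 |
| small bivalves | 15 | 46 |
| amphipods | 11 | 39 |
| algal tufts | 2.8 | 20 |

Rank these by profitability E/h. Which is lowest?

algal tufts

Profitability E/h (kJ/s): detritus clumps = 8.3/18 = 0.461, small bivalves = 15/46 = 0.326, amphipods = 11/39 = 0.282, algal tufts = 2.8/20 = 0.14.
Ranked: detritus clumps > small bivalves > amphipods > algal tufts.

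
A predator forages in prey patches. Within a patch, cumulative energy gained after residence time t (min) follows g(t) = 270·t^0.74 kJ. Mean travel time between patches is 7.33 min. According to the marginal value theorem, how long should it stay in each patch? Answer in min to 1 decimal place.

20.9 min

Maximise g(t)/(T+t): set derivative to zero → g'(t)(T+t) = g(t).
g'(t) = 0.74·270·t^-0.26. Setting 0.74·270·t^-0.26 = 270·t^0.74/(7.33+t) gives 0.74(7.33+t) = t, so 0.26·t = 0.74×7.33.
t* = 0.74×7.33/0.26 = 20.86 min.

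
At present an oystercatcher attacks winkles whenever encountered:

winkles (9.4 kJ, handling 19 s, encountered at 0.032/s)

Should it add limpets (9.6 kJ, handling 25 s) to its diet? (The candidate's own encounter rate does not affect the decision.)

Current rate: (0.032×9.4)/(1 + 0.032×19) = 0.1871 kJ/s.
limpets: E/h = 9.6/25 = 0.384 kJ/s.
0.384 > 0.1871, so adding limpets raises the average — include it.

Yes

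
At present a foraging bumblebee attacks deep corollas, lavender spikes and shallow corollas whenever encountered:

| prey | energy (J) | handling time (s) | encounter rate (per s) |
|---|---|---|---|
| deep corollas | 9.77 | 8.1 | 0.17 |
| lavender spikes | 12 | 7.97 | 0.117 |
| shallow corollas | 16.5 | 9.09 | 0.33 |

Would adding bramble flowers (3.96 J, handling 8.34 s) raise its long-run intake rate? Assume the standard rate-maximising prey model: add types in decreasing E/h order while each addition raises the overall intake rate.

Intake rate on the current diet: R = (0.17×9.77 + 0.117×12 + 0.33×16.5) / (1 + 0.17×8.1 + 0.117×7.97 + 0.33×9.09) = 8.51/6.309 = 1.349 J/s.
Profitability of bramble flowers: 3.96/8.34 = 0.4748 J/s.
Since 0.4748 < R, time spent handling bramble flowers is better spent searching.

No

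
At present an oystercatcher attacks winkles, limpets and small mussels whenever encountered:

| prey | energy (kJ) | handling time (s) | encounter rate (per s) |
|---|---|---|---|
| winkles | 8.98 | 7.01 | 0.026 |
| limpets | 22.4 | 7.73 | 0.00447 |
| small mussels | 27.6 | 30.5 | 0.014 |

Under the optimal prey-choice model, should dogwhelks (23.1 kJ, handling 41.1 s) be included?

On winkles, limpets and small mussels alone, R = ΣλE/(1+Σλh) = 0.72/1.644 = 0.438 kJ/s.
dogwhelks: E/h = 23.1/41.1 = 0.562 kJ/s.
Since 0.562 > R, including dogwhelks increases the long-run rate.

Yes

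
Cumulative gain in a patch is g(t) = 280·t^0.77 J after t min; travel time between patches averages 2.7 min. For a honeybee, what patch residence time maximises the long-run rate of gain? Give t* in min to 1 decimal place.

By the marginal value theorem, leave when the instantaneous gain rate g'(t) equals the habitat-wide average g(t)/(T + t).
g'(t) = 0.77·280·t^-0.23. Setting 0.77·280·t^-0.23 = 280·t^0.77/(2.7+t) gives 0.77(2.7+t) = t, so 0.23·t = 0.77×2.7.
t* = 0.77×2.7/0.23 = 9.039 min.

9.0 min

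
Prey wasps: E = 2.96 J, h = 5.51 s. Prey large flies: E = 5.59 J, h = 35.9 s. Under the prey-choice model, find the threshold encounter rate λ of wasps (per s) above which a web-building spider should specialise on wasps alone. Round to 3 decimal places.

The zero-one rule: include large flies iff E₂/h₂ > λE₁/(1+λh₁). Equality gives the switch point.
λE₁h₂ = E₂ + λE₂h₁ ⇒ λ = E₂/(E₁h₂ − E₂h₁) = 5.59/(106.3 − 30.8) = 0.07408 per s.

0.074 per s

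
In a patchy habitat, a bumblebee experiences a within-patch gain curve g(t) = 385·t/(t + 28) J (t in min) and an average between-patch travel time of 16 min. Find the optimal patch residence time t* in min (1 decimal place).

By the marginal value theorem, leave when the instantaneous gain rate g'(t) equals the habitat-wide average g(t)/(T + t).
g'(t) = 385·28/(t + 28)². Setting 385·28/(t+28)² = 385t/[(t+28)(16+t)] gives 28(16+t) = t(t+28), so t² = 28×16 = 448.
t* = √448 = 21.17 min.

21.2 min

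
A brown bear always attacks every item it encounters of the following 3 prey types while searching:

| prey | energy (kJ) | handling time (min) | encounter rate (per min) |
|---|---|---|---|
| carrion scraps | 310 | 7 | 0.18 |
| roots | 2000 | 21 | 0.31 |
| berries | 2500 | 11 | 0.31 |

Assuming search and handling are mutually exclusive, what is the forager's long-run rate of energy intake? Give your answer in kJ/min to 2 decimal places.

R = Σλ_iE_i / (1 + Σλ_ih_i)
Numerator: 0.18×310 + 0.31×2000 + 0.31×2500 = 1451
Denominator: 1 + 0.18×7 + 0.31×21 + 0.31×11 = 12.18
R = 1451/12.18 = 119.1 kJ/min

119.11 kJ/min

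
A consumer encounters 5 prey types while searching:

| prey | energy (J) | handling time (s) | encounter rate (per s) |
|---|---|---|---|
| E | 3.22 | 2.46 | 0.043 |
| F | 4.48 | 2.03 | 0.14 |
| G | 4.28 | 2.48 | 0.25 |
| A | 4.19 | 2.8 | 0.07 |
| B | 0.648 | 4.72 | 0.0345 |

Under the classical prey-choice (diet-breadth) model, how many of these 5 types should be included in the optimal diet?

4

Rank by E/h (J/s): F 2.21, G 1.73, A 1.5, E 1.31, B 0.137. Include each in turn until the next type's E/h falls below the running intake rate.
Rate on top 1: 0.4884. G: 1.73 > 0.4884 → include.
Rate on top 2: 0.8913. A: 1.5 > 0.8913 → include.
Rate on top 3: 0.9478. E: 1.31 > 0.9478 → include.
Rate on top 4: 0.9651. B: 0.137 < 0.9651 → exclude; stop.
Optimal diet: F, G, A, E — 4 of 5 types.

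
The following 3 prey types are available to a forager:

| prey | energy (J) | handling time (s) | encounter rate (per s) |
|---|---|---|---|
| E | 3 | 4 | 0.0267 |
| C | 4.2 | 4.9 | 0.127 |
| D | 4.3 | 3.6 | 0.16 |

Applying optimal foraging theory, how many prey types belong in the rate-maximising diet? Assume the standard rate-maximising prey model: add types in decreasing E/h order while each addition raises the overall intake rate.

3

Profitabilities (E/h, J/s): D 1.19, C 0.857, E 0.75. Add prey in this order while the next type's profitability exceeds the intake rate on those already taken.
Rate on top 1: 0.4365. C: 0.857 > 0.4365 → include.
Rate on top 2: 0.5556. E: 0.75 > 0.5556 → include.
Optimal diet: D, C, E — 3 of 3 types.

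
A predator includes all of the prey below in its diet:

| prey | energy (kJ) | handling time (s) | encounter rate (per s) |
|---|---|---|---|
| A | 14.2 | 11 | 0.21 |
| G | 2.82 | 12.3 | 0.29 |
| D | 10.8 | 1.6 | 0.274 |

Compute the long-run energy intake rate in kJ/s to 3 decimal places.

R = Σλ_iE_i / (1 + Σλ_ih_i)
Numerator: 0.21×14.2 + 0.29×2.82 + 0.274×10.8 = 6.759
Denominator: 1 + 0.21×11 + 0.29×12.3 + 0.274×1.6 = 7.315
R = 6.759/7.315 = 0.9239 kJ/s

0.924 kJ/s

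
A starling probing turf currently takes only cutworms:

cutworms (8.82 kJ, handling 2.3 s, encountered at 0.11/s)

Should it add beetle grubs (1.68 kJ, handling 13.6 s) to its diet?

Current rate: (0.11×8.82)/(1 + 0.11×2.3) = 0.7743 kJ/s.
beetle grubs: E/h = 1.68/13.6 = 0.1235 kJ/s.
0.1235 < 0.7743, so adding beetle grubs would lower the average — exclude it.

No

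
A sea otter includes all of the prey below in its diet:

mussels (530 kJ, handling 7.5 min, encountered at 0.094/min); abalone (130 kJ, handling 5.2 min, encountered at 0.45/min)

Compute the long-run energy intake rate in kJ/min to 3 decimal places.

R = Σλ_iE_i / (1 + Σλ_ih_i)
Numerator: 0.094×530 + 0.45×130 = 108.3
Denominator: 1 + 0.094×7.5 + 0.45×5.2 = 4.045
R = 108.3/4.045 = 26.78 kJ/min

26.779 kJ/min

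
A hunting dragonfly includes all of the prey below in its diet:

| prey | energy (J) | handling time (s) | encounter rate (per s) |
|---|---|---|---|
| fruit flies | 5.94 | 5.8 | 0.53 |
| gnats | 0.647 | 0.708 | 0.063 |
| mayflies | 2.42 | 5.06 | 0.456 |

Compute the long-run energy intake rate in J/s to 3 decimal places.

R = Σλ_iE_i / (1 + Σλ_ih_i)
Numerator: 0.53×5.94 + 0.063×0.647 + 0.456×2.42 = 4.292
Denominator: 1 + 0.53×5.8 + 0.063×0.708 + 0.456×5.06 = 6.426
R = 4.292/6.426 = 0.668 J/s

0.668 J/s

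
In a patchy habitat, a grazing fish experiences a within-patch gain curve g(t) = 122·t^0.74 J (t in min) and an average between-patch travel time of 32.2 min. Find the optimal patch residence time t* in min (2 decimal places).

91.65 min

By the marginal value theorem, leave when the instantaneous gain rate g'(t) equals the habitat-wide average g(t)/(T + t).
g'(t) = 0.74·122·t^-0.26. Setting 0.74·122·t^-0.26 = 122·t^0.74/(32.2+t) gives 0.74(32.2+t) = t, so 0.26·t = 0.74×32.2.
t* = 0.74×32.2/0.26 = 91.65 min.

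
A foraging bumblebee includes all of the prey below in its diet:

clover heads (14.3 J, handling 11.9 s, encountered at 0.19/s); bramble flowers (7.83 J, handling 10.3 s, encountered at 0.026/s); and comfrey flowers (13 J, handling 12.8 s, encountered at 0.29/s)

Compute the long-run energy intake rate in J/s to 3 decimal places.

Energy encountered per unit search time: 0.19×14.3 + 0.026×7.83 + 0.29×13 = 6.691 J/s.
Handling time per unit search time: 0.19×11.9 + 0.026×10.3 + 0.29×12.8 = 6.241.
Rate = 6.691/(1 + 6.241) = 0.924 J/s.

0.924 J/s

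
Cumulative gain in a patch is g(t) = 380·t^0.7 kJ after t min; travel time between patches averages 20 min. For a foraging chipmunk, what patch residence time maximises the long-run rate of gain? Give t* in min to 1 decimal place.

46.7 min

Optimal t* satisfies g'(t*) = g(t*)/(T + t*).
g'(t) = 0.7·380·t^-0.3. Setting 0.7·380·t^-0.3 = 380·t^0.7/(20+t) gives 0.7(20+t) = t, so 0.30·t = 0.7×20.
t* = 0.7×20/0.30 = 46.67 min.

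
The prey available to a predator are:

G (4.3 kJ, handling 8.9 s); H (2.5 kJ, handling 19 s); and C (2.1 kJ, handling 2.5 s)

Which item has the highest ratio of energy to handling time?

In descending order of E/h:
C: 2.1/2.5 = 0.84 kJ/s
G: 4.3/8.9 = 0.483 kJ/s
H: 2.5/19 = 0.132 kJ/s

C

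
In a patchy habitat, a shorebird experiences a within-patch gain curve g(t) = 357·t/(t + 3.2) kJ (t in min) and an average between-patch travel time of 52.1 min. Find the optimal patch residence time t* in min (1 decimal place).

12.9 min

Maximise g(t)/(T+t): set derivative to zero → g'(t)(T+t) = g(t).
g'(t) = 357·3.2/(t + 3.2)². Setting 357·3.2/(t+3.2)² = 357t/[(t+3.2)(52.1+t)] gives 3.2(52.1+t) = t(t+3.2), so t² = 3.2×52.1 = 166.7.
t* = √166.7 = 12.91 min.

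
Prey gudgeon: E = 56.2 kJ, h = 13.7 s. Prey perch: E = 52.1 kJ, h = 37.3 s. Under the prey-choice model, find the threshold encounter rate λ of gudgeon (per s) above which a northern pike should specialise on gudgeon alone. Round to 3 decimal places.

0.038 per s

The zero-one rule: include perch iff E₂/h₂ > λE₁/(1+λh₁). Equality gives the switch point.
λE₁h₂ = E₂ + λE₂h₁ ⇒ λ = E₂/(E₁h₂ − E₂h₁) = 52.1/(2096 − 713.8) = 0.03769 per s.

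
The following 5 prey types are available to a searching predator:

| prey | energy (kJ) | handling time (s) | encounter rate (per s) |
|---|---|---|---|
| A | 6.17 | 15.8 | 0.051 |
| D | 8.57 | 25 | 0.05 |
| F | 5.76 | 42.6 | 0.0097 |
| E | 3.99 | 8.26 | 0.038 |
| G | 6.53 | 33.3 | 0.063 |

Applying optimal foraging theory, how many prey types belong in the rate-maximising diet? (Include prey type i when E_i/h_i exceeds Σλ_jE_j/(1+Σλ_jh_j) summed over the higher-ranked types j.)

E/h in descending order: E 0.483, A 0.391, D 0.343, G 0.196, F 0.135 kJ/s. The optimal diet is the largest prefix of this list for which every included type satisfies E_i/h_i > R on the types above it.
Rate on top 1: 0.1154. A: 0.391 > 0.1154 → include.
Rate on top 2: 0.22. D: 0.343 > 0.22 → include.
Rate on top 3: 0.2655. G: 0.196 < 0.2655 → exclude; stop.
Optimal diet: E, A, D — 3 of 5 types.

3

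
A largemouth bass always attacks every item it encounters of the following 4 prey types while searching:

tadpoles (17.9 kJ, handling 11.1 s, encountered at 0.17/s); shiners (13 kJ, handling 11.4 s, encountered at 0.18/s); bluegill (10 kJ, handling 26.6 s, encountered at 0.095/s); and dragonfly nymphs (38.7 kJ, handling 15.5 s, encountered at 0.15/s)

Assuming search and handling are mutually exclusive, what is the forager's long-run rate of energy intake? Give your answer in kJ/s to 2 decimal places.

Energy encountered per unit search time: 0.17×17.9 + 0.18×13 + 0.095×10 + 0.15×38.7 = 12.14 kJ/s.
Handling time per unit search time: 0.17×11.1 + 0.18×11.4 + 0.095×26.6 + 0.15×15.5 = 8.791.
Rate = 12.14/(1 + 8.791) = 1.24 kJ/s.

1.24 kJ/s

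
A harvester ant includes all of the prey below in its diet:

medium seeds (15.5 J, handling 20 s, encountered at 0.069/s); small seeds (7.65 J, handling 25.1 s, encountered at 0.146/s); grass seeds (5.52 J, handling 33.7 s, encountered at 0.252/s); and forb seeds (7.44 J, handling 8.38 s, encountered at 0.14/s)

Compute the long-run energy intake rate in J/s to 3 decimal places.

0.294 J/s

R = Σλ_iE_i / (1 + Σλ_ih_i)
Numerator: 0.069×15.5 + 0.146×7.65 + 0.252×5.52 + 0.14×7.44 = 4.619
Denominator: 1 + 0.069×20 + 0.146×25.1 + 0.252×33.7 + 0.14×8.38 = 15.71
R = 4.619/15.71 = 0.294 J/s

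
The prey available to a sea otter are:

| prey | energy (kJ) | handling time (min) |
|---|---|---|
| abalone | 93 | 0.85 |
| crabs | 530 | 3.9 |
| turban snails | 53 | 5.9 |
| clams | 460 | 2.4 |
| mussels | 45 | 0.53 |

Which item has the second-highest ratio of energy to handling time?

Profitability E/h (kJ/min): abalone = 93/0.85 = 109, crabs = 530/3.9 = 136, turban snails = 53/5.9 = 8.98, clams = 460/2.4 = 192, mussels = 45/0.53 = 84.9.
Ranked: clams > crabs > abalone > mussels > turban snails.

crabs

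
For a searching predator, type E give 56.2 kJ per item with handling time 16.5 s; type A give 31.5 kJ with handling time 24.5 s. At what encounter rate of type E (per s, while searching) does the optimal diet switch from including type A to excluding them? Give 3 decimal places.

0.037 per s

Drop type A once their profitability E₂/h₂ falls below the rate achievable on type E alone: E₂/h₂ = λE₁/(1 + λh₁).
Solve for λ: λE₁h₂ = E₂(1 + λh₁) → λ(E₁h₂ − E₂h₁) = E₂ → λ = E₂/(E₁h₂ − E₂h₁).
λ = 31.5/(56.2×24.5 − 31.5×16.5) = 31.5/857.2 = 0.03675 per s.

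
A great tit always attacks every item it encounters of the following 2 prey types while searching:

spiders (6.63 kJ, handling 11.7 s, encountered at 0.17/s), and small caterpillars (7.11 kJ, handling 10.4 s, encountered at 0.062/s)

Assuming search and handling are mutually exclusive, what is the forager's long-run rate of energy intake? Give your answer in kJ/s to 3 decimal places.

R = Σλ_iE_i / (1 + Σλ_ih_i)
Numerator: 0.17×6.63 + 0.062×7.11 = 1.568
Denominator: 1 + 0.17×11.7 + 0.062×10.4 = 3.634
R = 1.568/3.634 = 0.4315 kJ/s

0.431 kJ/s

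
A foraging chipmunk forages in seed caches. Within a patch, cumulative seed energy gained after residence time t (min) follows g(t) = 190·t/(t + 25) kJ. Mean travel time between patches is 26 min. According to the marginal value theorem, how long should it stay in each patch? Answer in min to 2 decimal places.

Maximise g(t)/(T+t): set derivative to zero → g'(t)(T+t) = g(t).
g'(t) = 190·25/(t + 25)². Setting 190·25/(t+25)² = 190t/[(t+25)(26+t)] gives 25(26+t) = t(t+25), so t² = 25×26 = 650.
t* = √650 = 25.5 min.

25.50 min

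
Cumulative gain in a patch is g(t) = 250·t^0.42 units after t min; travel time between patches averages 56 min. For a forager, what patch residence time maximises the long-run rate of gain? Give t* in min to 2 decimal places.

40.55 min

Maximise g(t)/(T+t): set derivative to zero → g'(t)(T+t) = g(t).
g'(t) = 0.42·250·t^-0.58. Setting 0.42·250·t^-0.58 = 250·t^0.42/(56+t) gives 0.42(56+t) = t, so 0.58·t = 0.42×56.
t* = 0.42×56/0.58 = 40.55 min.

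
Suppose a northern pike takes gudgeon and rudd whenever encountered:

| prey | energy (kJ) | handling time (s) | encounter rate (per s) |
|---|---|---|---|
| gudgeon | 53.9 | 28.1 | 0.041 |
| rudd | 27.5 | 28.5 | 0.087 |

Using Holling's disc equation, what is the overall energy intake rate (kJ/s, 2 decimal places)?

0.99 kJ/s

Energy encountered per unit search time: 0.041×53.9 + 0.087×27.5 = 4.602 kJ/s.
Handling time per unit search time: 0.041×28.1 + 0.087×28.5 = 3.632.
Rate = 4.602/(1 + 3.632) = 0.9937 kJ/s.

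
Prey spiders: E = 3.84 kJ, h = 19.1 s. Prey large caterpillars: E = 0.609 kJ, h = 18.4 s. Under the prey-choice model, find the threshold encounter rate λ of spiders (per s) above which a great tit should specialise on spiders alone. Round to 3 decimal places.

0.010 per s

Drop large caterpillars once their profitability E₂/h₂ falls below the rate achievable on spiders alone: E₂/h₂ = λE₁/(1 + λh₁).
Solve for λ: λE₁h₂ = E₂(1 + λh₁) → λ(E₁h₂ − E₂h₁) = E₂ → λ = E₂/(E₁h₂ − E₂h₁).
λ = 0.609/(3.84×18.4 − 0.609×19.1) = 0.609/59.02 = 0.01032 per s.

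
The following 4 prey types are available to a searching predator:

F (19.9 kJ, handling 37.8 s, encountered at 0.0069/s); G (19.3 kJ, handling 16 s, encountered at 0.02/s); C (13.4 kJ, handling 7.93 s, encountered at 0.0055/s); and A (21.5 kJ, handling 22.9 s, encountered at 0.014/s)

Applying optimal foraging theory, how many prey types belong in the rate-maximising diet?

Profitabilities (E/h, kJ/s): C 1.69, G 1.21, A 0.939, F 0.526. Add prey in this order while the next type's profitability exceeds the intake rate on those already taken.
Rate on top 1: 0.07062. G: 1.21 > 0.07062 → include.
Rate on top 2: 0.3371. A: 0.939 > 0.3371 → include.
Rate on top 3: 0.4517. F: 0.526 > 0.4517 → include.
Optimal diet: C, G, A, F — 4 of 4 types.

4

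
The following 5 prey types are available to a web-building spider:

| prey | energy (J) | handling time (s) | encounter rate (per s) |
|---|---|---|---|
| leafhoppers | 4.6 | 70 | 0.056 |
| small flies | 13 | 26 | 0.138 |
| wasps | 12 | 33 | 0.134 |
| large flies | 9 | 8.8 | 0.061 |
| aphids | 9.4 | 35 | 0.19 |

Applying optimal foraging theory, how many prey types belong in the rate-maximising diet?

Profitabilities (E/h, J/s): large flies 1.02, small flies 0.5, wasps 0.364, aphids 0.269, leafhoppers 0.0657. Add prey in this order while the next type's profitability exceeds the intake rate on those already taken.
Rate on top 1: 0.3572. small flies: 0.5 > 0.3572 → include.
Rate on top 2: 0.4572. wasps: 0.364 < 0.4572 → exclude; stop.
Optimal diet: large flies, small flies — 2 of 5 types.

2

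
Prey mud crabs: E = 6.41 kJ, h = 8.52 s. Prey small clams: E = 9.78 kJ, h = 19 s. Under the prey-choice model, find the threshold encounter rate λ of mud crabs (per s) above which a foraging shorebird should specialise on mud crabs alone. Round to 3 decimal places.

At the threshold, the rate on mud crabs alone equals the profitability of small clams: λ·6.41/(1 + λ·8.52) = 9.78/19 = 0.5147.
Rearranging, λ(6.41 − 0.5147×8.52) = 0.5147, so λ = 0.5147/2.024 = 0.2543 per s.

0.254 per s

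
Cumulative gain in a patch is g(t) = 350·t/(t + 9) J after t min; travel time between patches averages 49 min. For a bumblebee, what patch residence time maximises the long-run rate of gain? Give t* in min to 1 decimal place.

By the marginal value theorem, leave when the instantaneous gain rate g'(t) equals the habitat-wide average g(t)/(T + t).
g'(t) = 350·9/(t + 9)². Setting 350·9/(t+9)² = 350t/[(t+9)(49+t)] gives 9(49+t) = t(t+9), so t² = 9×49 = 441.
t* = √441 = 21 min.

21.0 min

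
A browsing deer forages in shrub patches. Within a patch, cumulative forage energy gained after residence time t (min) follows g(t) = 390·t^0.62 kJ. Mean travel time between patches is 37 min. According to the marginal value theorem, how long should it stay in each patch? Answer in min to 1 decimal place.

60.4 min

Maximise g(t)/(T+t): set derivative to zero → g'(t)(T+t) = g(t).
g'(t) = 0.62·390·t^-0.38. Setting 0.62·390·t^-0.38 = 390·t^0.62/(37+t) gives 0.62(37+t) = t, so 0.38·t = 0.62×37.
t* = 0.62×37/0.38 = 60.37 min.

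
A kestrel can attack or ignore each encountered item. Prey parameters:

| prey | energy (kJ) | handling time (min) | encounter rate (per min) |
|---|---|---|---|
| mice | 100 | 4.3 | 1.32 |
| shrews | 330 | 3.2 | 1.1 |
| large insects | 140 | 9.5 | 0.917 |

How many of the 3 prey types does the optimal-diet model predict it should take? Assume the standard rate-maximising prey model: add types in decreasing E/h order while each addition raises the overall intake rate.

1

E/h in descending order: shrews 103, mice 23.3, large insects 14.7 kJ/min. The optimal diet is the largest prefix of this list for which every included type satisfies E_i/h_i > R on the types above it.
Rate on top 1: 80.31. mice: 23.3 < 80.31 → exclude; stop.
Optimal diet: shrews — 1 of 3 types.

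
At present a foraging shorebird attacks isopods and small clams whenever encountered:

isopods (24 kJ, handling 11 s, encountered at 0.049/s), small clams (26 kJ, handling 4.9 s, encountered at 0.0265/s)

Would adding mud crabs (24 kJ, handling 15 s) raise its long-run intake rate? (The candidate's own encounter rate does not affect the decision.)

On isopods and small clams alone, R = ΣλE/(1+Σλh) = 1.865/1.669 = 1.118 kJ/s.
mud crabs: E/h = 24/15 = 1.6 kJ/s.
Since 1.6 > R, including mud crabs increases the long-run rate.

Yes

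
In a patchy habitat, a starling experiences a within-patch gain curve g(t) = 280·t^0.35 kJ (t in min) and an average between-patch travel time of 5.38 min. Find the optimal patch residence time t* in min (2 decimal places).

Optimal t* satisfies g'(t*) = g(t*)/(T + t*).
g'(t) = 0.35·280·t^-0.65. Setting 0.35·280·t^-0.65 = 280·t^0.35/(5.38+t) gives 0.35(5.38+t) = t, so 0.65·t = 0.35×5.38.
t* = 0.35×5.38/0.65 = 2.897 min.

2.90 min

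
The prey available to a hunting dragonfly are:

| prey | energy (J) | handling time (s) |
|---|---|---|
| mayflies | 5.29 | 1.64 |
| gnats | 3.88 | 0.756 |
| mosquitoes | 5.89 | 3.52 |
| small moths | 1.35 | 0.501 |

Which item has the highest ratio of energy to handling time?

gnats

In descending order of E/h:
gnats: 3.88/0.756 = 5.13 J/s
mayflies: 5.29/1.64 = 3.23 J/s
small moths: 1.35/0.501 = 2.69 J/s
mosquitoes: 5.89/3.52 = 1.67 J/s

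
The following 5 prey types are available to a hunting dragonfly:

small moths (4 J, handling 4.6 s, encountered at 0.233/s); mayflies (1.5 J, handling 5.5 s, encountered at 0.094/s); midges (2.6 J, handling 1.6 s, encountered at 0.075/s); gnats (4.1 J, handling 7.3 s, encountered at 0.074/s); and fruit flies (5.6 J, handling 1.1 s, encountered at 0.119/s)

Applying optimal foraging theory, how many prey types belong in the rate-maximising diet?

3

E/h in descending order: fruit flies 5.09, midges 1.62, small moths 0.87, gnats 0.562, mayflies 0.273 J/s. The optimal diet is the largest prefix of this list for which every included type satisfies E_i/h_i > R on the types above it.
Rate on top 1: 0.5893. midges: 1.62 > 0.5893 → include.
Rate on top 2: 0.6886. small moths: 0.87 > 0.6886 → include.
Rate on top 3: 0.7721. gnats: 0.562 < 0.7721 → exclude; stop.
Optimal diet: fruit flies, midges, small moths — 3 of 5 types.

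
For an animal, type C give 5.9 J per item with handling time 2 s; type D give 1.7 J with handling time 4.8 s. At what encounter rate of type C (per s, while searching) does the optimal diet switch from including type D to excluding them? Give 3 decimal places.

The zero-one rule: include type D iff E₂/h₂ > λE₁/(1+λh₁). Equality gives the switch point.
λE₁h₂ = E₂ + λE₂h₁ ⇒ λ = E₂/(E₁h₂ − E₂h₁) = 1.7/(28.32 − 3.4) = 0.06822 per s.

0.068 per s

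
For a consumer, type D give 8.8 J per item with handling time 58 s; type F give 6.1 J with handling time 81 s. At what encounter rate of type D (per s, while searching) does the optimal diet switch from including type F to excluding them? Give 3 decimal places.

At the threshold, the rate on type D alone equals the profitability of type F: λ·8.8/(1 + λ·58) = 6.1/81 = 0.07531.
Rearranging, λ(8.8 − 0.07531×58) = 0.07531, so λ = 0.07531/4.432 = 0.01699 per s.

0.017 per s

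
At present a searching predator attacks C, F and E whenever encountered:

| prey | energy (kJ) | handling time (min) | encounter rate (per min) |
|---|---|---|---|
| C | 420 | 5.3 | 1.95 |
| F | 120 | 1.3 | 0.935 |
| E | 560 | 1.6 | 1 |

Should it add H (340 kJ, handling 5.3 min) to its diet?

On C, F and E alone, R = ΣλE/(1+Σλh) = 1491/14.15 = 105.4 kJ/min.
H: E/h = 340/5.3 = 64.15 kJ/min.
Since 64.15 < R, time spent handling H is better spent searching.

No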